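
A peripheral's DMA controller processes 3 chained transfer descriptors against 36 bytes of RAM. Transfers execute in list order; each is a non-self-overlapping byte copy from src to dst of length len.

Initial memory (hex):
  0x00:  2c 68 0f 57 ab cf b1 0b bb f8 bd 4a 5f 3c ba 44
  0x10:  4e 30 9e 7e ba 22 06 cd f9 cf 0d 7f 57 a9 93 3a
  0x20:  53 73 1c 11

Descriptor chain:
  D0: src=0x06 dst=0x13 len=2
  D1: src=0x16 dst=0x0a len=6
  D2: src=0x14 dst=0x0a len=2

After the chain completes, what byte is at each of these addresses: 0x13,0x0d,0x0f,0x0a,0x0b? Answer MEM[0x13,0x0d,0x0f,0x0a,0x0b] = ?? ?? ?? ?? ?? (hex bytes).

MEM[0x13,0x0d,0x0f,0x0a,0x0b] = b1 cf 7f 0b 22

  after D0: wrote 2B at 0x13 = b10b
  after D1: wrote 6B at 0x0a = 06cdf9cf0d7f
  after D2: wrote 2B at 0x0a = 0b22
query mem[0x13]=0xb1, mem[0x0d]=0xcf, mem[0x0f]=0x7f, mem[0x0a]=0x0b, mem[0x0b]=0x22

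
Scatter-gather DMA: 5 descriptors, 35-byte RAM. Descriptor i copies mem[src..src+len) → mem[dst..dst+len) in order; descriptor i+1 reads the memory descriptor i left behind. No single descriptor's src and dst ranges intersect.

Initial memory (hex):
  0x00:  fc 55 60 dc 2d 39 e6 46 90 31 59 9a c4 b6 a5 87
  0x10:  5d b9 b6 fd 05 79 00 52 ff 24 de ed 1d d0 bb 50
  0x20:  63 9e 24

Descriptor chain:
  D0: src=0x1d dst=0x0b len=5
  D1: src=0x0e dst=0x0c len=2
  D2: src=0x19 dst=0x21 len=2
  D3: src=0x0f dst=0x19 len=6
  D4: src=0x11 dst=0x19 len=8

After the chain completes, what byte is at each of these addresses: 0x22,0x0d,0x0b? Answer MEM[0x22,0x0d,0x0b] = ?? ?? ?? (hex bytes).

[0] 0x1d->0x0b len=5 : d0 bb 50 63 9e
[1] 0x0e->0x0c len=2 : 63 9e
[2] 0x19->0x21 len=2 : 24 de
[3] 0x0f->0x19 len=6 : 9e 5d b9 b6 fd 05
[4] 0x11->0x19 len=8 : b9 b6 fd 05 79 00 52 ff
query mem[0x22]=0xde, mem[0x0d]=0x9e, mem[0x0b]=0xd0

MEM[0x22,0x0d,0x0b] = de 9e d0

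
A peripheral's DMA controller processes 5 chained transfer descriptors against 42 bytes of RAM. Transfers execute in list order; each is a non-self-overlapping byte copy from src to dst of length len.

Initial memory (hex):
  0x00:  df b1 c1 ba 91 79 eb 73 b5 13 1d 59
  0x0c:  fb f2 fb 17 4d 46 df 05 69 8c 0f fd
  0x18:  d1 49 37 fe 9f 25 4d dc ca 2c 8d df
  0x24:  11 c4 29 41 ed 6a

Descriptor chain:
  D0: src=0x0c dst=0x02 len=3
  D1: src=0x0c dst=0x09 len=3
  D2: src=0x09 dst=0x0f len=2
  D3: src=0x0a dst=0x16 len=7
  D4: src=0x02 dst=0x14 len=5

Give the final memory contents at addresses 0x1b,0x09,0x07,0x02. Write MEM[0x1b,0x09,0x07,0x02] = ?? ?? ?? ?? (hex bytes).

MEM[0x1b,0x09,0x07,0x02] = fb fb 73 fb

[0] 0x0c->0x02 len=3 : fb f2 fb
[1] 0x0c->0x09 len=3 : fb f2 fb
[2] 0x09->0x0f len=2 : fb f2
[3] 0x0a->0x16 len=7 : f2 fb fb f2 fb fb f2
[4] 0x02->0x14 len=5 : fb f2 fb 79 eb
query mem[0x1b]=0xfb, mem[0x09]=0xfb, mem[0x07]=0x73, mem[0x02]=0xfb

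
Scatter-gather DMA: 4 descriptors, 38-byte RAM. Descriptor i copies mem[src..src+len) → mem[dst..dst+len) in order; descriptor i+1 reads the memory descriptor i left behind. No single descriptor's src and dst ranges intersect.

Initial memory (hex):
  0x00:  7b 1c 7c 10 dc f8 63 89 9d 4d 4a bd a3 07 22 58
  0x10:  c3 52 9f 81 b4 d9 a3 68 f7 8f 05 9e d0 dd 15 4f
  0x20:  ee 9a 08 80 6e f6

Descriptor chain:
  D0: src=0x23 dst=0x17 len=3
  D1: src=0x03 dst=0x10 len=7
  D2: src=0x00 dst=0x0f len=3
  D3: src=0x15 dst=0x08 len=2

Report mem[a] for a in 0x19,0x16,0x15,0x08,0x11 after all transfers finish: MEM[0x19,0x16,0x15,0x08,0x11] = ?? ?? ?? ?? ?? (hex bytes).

[0] 0x23->0x17 len=3 : 80 6e f6
[1] 0x03->0x10 len=7 : 10 dc f8 63 89 9d 4d
[2] 0x00->0x0f len=3 : 7b 1c 7c
[3] 0x15->0x08 len=2 : 9d 4d
query mem[0x19]=0xf6, mem[0x16]=0x4d, mem[0x15]=0x9d, mem[0x08]=0x9d, mem[0x11]=0x7c

MEM[0x19,0x16,0x15,0x08,0x11] = f6 4d 9d 9d 7c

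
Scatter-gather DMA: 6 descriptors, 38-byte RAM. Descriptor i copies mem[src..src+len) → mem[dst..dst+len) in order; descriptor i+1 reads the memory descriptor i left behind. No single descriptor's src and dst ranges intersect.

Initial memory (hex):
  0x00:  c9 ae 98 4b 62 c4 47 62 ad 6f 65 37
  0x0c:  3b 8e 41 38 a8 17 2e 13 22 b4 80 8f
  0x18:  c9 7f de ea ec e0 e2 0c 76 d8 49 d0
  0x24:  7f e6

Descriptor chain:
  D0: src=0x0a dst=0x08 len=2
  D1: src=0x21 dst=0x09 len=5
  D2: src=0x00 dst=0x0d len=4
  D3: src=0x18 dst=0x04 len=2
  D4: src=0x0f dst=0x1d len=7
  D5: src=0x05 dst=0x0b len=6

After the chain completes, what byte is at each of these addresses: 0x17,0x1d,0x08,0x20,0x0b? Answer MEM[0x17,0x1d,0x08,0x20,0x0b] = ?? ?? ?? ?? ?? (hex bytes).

[0] 0x0a->0x08 len=2 : 65 37
[1] 0x21->0x09 len=5 : d8 49 d0 7f e6
[2] 0x00->0x0d len=4 : c9 ae 98 4b
[3] 0x18->0x04 len=2 : c9 7f
[4] 0x0f->0x1d len=7 : 98 4b 17 2e 13 22 b4
[5] 0x05->0x0b len=6 : 7f 47 62 65 d8 49
query mem[0x17]=0x8f, mem[0x1d]=0x98, mem[0x08]=0x65, mem[0x20]=0x2e, mem[0x0b]=0x7f

MEM[0x17,0x1d,0x08,0x20,0x0b] = 8f 98 65 2e 7f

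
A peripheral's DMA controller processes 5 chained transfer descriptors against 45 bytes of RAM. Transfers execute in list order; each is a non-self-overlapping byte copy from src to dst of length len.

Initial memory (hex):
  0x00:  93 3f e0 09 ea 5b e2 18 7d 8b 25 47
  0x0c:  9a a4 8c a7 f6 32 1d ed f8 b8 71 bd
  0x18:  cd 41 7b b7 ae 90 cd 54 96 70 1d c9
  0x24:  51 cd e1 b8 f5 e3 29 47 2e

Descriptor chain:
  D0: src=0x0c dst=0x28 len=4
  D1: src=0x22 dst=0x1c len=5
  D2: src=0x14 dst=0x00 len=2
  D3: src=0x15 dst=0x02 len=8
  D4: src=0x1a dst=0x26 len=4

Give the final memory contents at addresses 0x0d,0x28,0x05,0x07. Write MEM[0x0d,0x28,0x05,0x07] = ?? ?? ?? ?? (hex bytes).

[0] 0x0c->0x28 len=4 : 9a a4 8c a7
[1] 0x22->0x1c len=5 : 1d c9 51 cd e1
[2] 0x14->0x00 len=2 : f8 b8
[3] 0x15->0x02 len=8 : b8 71 bd cd 41 7b b7 1d
[4] 0x1a->0x26 len=4 : 7b b7 1d c9
query mem[0x0d]=0xa4, mem[0x28]=0x1d, mem[0x05]=0xcd, mem[0x07]=0x7b

MEM[0x0d,0x28,0x05,0x07] = a4 1d cd 7b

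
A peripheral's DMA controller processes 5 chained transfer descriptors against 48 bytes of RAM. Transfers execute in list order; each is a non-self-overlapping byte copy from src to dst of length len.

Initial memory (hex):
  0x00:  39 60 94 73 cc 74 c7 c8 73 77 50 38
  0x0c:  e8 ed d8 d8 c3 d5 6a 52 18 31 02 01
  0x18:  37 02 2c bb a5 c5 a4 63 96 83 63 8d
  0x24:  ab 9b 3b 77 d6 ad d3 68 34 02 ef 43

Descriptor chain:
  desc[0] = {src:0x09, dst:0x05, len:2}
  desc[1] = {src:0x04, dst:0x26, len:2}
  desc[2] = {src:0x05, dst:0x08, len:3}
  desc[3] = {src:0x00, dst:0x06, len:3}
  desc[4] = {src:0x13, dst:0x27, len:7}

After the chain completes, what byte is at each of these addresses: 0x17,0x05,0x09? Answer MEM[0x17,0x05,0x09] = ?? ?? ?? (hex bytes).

D0: mem[0x05..0x06] <- [77 50]
D1: mem[0x26..0x27] <- [cc 77]
D2: mem[0x08..0x0a] <- [77 50 c8]
D3: mem[0x06..0x08] <- [39 60 94]
D4: mem[0x27..0x2d] <- [52 18 31 02 01 37 02]
query mem[0x17]=0x01, mem[0x05]=0x77, mem[0x09]=0x50

MEM[0x17,0x05,0x09] = 01 77 50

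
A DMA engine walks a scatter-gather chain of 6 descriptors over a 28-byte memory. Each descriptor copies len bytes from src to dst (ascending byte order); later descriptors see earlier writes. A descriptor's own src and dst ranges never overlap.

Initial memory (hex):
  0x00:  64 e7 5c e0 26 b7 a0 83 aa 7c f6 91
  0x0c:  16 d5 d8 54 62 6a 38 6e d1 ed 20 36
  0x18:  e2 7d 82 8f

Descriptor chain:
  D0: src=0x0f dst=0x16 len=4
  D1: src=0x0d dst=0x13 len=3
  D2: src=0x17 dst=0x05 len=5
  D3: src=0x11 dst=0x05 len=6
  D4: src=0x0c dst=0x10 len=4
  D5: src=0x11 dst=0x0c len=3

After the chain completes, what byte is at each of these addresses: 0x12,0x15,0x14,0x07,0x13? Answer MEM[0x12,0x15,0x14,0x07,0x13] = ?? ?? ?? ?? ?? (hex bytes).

D0: mem[0x16..0x19] <- [54 62 6a 38]
D1: mem[0x13..0x15] <- [d5 d8 54]
D2: mem[0x05..0x09] <- [62 6a 38 82 8f]
D3: mem[0x05..0x0a] <- [6a 38 d5 d8 54 54]
D4: mem[0x10..0x13] <- [16 d5 d8 54]
D5: mem[0x0c..0x0e] <- [d5 d8 54]
query mem[0x12]=0xd8, mem[0x15]=0x54, mem[0x14]=0xd8, mem[0x07]=0xd5, mem[0x13]=0x54

MEM[0x12,0x15,0x14,0x07,0x13] = d8 54 d8 d5 54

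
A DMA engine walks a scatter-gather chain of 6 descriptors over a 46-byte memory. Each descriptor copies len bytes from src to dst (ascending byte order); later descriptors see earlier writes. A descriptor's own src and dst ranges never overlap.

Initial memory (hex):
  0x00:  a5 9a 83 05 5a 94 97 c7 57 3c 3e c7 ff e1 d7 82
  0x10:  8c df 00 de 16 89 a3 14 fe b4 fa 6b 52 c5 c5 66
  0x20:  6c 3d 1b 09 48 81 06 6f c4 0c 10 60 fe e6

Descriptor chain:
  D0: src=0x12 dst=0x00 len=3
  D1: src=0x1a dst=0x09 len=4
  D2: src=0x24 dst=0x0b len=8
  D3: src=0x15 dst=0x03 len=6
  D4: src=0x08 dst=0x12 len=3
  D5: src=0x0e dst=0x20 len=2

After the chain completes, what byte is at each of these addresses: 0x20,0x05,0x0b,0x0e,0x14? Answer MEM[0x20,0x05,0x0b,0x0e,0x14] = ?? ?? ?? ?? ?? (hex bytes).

  after D0: wrote 3B at 0x00 = 00de16
  after D1: wrote 4B at 0x09 = fa6b52c5
  after D2: wrote 8B at 0x0b = 4881066fc40c1060
  after D3: wrote 6B at 0x03 = 89a314feb4fa
  after D4: wrote 3B at 0x12 = fafa6b
  after D5: wrote 2B at 0x20 = 6fc4
query mem[0x20]=0x6f, mem[0x05]=0x14, mem[0x0b]=0x48, mem[0x0e]=0x6f, mem[0x14]=0x6b

MEM[0x20,0x05,0x0b,0x0e,0x14] = 6f 14 48 6f 6b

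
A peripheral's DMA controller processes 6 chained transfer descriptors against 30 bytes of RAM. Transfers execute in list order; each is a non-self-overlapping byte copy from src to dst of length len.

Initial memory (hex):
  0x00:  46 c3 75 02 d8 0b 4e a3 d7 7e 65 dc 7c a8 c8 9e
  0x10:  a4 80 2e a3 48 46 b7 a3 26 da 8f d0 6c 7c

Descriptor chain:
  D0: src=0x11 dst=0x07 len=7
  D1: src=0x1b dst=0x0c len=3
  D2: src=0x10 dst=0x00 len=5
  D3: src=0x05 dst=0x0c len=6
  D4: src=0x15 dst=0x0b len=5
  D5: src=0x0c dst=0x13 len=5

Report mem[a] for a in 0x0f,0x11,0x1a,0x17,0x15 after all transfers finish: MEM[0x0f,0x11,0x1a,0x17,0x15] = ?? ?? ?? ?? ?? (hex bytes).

MEM[0x0f,0x11,0x1a,0x17,0x15] = da 48 8f a3 26

[0] 0x11->0x07 len=7 : 80 2e a3 48 46 b7 a3
[1] 0x1b->0x0c len=3 : d0 6c 7c
[2] 0x10->0x00 len=5 : a4 80 2e a3 48
[3] 0x05->0x0c len=6 : 0b 4e 80 2e a3 48
[4] 0x15->0x0b len=5 : 46 b7 a3 26 da
[5] 0x0c->0x13 len=5 : b7 a3 26 da a3
query mem[0x0f]=0xda, mem[0x11]=0x48, mem[0x1a]=0x8f, mem[0x17]=0xa3, mem[0x15]=0x26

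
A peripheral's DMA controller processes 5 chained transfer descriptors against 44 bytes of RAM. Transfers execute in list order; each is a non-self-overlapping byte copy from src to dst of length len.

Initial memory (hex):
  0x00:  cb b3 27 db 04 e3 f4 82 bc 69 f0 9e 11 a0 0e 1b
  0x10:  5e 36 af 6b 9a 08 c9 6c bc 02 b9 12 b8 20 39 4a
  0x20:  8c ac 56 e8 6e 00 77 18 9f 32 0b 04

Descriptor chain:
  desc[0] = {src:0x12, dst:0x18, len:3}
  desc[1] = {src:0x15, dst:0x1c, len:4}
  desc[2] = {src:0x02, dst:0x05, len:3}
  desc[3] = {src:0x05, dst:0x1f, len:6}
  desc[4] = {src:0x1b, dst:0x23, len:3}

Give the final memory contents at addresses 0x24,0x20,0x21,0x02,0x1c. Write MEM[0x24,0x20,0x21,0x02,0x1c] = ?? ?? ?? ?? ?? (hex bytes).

[0] 0x12->0x18 len=3 : af 6b 9a
[1] 0x15->0x1c len=4 : 08 c9 6c af
[2] 0x02->0x05 len=3 : 27 db 04
[3] 0x05->0x1f len=6 : 27 db 04 bc 69 f0
[4] 0x1b->0x23 len=3 : 12 08 c9
query mem[0x24]=0x08, mem[0x20]=0xdb, mem[0x21]=0x04, mem[0x02]=0x27, mem[0x1c]=0x08

MEM[0x24,0x20,0x21,0x02,0x1c] = 08 db 04 27 08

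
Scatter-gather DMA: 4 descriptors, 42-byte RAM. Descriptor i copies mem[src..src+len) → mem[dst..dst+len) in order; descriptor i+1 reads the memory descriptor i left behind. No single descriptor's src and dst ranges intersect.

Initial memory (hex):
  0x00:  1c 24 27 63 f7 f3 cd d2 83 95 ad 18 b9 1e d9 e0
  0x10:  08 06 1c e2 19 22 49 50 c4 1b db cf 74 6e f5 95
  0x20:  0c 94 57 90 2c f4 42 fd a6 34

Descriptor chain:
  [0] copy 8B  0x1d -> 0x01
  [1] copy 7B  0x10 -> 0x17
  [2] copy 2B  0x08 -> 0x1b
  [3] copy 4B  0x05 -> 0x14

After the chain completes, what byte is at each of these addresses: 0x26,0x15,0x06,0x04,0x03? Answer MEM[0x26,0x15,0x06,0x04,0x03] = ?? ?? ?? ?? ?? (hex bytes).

MEM[0x26,0x15,0x06,0x04,0x03] = 42 57 57 0c 95

D0: mem[0x01..0x08] <- [6e f5 95 0c 94 57 90 2c]
D1: mem[0x17..0x1d] <- [08 06 1c e2 19 22 49]
D2: mem[0x1b..0x1c] <- [2c 95]
D3: mem[0x14..0x17] <- [94 57 90 2c]
query mem[0x26]=0x42, mem[0x15]=0x57, mem[0x06]=0x57, mem[0x04]=0x0c, mem[0x03]=0x95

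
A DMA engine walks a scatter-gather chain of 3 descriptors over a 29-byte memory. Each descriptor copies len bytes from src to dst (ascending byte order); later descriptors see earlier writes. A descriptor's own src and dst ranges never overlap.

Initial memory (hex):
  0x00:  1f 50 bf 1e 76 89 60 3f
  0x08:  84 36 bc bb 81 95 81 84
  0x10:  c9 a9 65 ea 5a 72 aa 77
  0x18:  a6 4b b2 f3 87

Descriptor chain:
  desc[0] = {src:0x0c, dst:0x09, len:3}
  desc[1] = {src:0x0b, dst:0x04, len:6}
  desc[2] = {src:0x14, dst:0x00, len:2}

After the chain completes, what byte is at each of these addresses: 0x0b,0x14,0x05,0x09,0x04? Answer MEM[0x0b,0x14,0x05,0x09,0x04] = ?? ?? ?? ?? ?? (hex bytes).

MEM[0x0b,0x14,0x05,0x09,0x04] = 81 5a 81 c9 81

  after D0: wrote 3B at 0x09 = 819581
  after D1: wrote 6B at 0x04 = 8181958184c9
  after D2: wrote 2B at 0x00 = 5a72
query mem[0x0b]=0x81, mem[0x14]=0x5a, mem[0x05]=0x81, mem[0x09]=0xc9, mem[0x04]=0x81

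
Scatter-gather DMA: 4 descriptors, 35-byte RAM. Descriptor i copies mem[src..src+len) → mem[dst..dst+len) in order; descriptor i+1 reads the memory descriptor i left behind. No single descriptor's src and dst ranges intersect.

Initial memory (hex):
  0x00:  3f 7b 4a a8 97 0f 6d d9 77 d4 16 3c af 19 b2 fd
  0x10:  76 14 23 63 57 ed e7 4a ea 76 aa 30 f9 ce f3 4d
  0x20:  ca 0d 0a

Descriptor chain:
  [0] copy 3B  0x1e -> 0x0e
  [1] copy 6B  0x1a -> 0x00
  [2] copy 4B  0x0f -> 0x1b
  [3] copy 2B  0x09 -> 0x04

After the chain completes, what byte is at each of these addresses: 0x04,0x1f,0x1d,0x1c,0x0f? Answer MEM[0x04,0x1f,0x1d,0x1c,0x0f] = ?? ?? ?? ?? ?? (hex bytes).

D0: mem[0x0e..0x10] <- [f3 4d ca]
D1: mem[0x00..0x05] <- [aa 30 f9 ce f3 4d]
D2: mem[0x1b..0x1e] <- [4d ca 14 23]
D3: mem[0x04..0x05] <- [d4 16]
query mem[0x04]=0xd4, mem[0x1f]=0x4d, mem[0x1d]=0x14, mem[0x1c]=0xca, mem[0x0f]=0x4d

MEM[0x04,0x1f,0x1d,0x1c,0x0f] = d4 4d 14 ca 4d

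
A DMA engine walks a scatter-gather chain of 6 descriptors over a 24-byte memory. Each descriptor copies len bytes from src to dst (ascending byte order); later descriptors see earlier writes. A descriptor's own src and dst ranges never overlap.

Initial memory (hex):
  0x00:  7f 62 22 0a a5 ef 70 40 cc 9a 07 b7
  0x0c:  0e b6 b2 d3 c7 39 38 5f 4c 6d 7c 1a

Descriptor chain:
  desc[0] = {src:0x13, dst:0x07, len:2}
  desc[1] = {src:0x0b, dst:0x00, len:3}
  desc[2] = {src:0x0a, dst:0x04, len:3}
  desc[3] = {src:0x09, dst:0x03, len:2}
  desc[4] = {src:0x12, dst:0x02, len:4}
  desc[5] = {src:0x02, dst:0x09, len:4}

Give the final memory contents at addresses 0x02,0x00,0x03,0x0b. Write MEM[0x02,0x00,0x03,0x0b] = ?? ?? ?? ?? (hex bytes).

MEM[0x02,0x00,0x03,0x0b] = 38 b7 5f 4c

#0 dst[0x07+2] := {0x5f,0x4c}
#1 dst[0x00+3] := {0xb7,0x0e,0xb6}
#2 dst[0x04+3] := {0x07,0xb7,0x0e}
#3 dst[0x03+2] := {0x9a,0x07}
#4 dst[0x02+4] := {0x38,0x5f,0x4c,0x6d}
#5 dst[0x09+4] := {0x38,0x5f,0x4c,0x6d}
query mem[0x02]=0x38, mem[0x00]=0xb7, mem[0x03]=0x5f, mem[0x0b]=0x4c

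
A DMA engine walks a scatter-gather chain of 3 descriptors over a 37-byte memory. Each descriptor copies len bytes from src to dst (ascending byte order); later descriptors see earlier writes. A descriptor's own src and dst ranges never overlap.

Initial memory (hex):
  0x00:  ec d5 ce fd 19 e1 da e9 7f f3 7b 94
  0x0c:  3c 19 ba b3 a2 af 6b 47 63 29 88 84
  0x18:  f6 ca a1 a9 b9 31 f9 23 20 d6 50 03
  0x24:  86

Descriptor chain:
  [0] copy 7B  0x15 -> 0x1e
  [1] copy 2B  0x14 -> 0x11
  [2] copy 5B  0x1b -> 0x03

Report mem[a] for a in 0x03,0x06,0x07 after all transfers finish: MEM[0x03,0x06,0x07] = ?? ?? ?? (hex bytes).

MEM[0x03,0x06,0x07] = a9 29 88

  after D0: wrote 7B at 0x1e = 298884f6caa1a9
  after D1: wrote 2B at 0x11 = 6329
  after D2: wrote 5B at 0x03 = a9b9312988
query mem[0x03]=0xa9, mem[0x06]=0x29, mem[0x07]=0x88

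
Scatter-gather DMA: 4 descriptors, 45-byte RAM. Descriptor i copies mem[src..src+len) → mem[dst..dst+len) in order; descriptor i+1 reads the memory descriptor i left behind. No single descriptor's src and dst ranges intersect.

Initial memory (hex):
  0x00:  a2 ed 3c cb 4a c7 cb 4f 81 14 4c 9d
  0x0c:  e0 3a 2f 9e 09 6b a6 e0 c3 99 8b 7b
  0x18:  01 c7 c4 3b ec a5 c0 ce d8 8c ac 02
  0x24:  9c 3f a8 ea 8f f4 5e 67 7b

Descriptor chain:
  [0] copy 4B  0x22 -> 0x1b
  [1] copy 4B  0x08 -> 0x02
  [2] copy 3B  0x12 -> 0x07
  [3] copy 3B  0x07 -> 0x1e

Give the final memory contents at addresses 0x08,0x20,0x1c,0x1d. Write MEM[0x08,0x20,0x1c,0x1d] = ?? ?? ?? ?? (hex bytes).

#0 dst[0x1b+4] := {0xac,0x02,0x9c,0x3f}
#1 dst[0x02+4] := {0x81,0x14,0x4c,0x9d}
#2 dst[0x07+3] := {0xa6,0xe0,0xc3}
#3 dst[0x1e+3] := {0xa6,0xe0,0xc3}
query mem[0x08]=0xe0, mem[0x20]=0xc3, mem[0x1c]=0x02, mem[0x1d]=0x9c

MEM[0x08,0x20,0x1c,0x1d] = e0 c3 02 9c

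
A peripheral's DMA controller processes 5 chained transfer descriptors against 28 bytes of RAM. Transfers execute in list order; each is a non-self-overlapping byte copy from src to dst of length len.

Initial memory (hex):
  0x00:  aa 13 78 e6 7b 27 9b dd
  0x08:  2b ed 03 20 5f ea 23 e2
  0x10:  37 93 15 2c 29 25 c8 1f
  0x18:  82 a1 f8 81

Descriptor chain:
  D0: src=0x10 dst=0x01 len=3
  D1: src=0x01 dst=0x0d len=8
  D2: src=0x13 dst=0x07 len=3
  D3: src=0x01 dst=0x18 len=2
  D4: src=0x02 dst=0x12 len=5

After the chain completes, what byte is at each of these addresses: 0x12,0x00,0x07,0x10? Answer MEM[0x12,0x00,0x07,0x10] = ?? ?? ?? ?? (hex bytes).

  after D0: wrote 3B at 0x01 = 379315
  after D1: wrote 8B at 0x0d = 3793157b279bdd2b
  after D2: wrote 3B at 0x07 = dd2b25
  after D3: wrote 2B at 0x18 = 3793
  after D4: wrote 5B at 0x12 = 93157b279b
query mem[0x12]=0x93, mem[0x00]=0xaa, mem[0x07]=0xdd, mem[0x10]=0x7b

MEM[0x12,0x00,0x07,0x10] = 93 aa dd 7b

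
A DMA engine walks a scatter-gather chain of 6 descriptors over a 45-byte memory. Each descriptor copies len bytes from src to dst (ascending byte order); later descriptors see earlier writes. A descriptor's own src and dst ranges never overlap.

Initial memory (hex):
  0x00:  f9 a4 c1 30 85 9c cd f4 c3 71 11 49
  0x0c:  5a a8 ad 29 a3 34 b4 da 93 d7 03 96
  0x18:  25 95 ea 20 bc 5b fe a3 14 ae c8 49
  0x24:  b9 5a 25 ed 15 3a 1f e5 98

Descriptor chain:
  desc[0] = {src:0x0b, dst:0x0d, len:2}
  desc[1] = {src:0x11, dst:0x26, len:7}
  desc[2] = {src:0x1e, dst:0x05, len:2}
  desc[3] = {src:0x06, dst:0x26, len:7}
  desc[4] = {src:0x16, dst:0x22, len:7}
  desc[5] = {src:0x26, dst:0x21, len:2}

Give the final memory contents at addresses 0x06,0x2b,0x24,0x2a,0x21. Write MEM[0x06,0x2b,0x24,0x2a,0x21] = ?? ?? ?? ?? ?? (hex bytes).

MEM[0x06,0x2b,0x24,0x2a,0x21] = a3 49 25 11 ea

D0: mem[0x0d..0x0e] <- [49 5a]
D1: mem[0x26..0x2c] <- [34 b4 da 93 d7 03 96]
D2: mem[0x05..0x06] <- [fe a3]
D3: mem[0x26..0x2c] <- [a3 f4 c3 71 11 49 5a]
D4: mem[0x22..0x28] <- [03 96 25 95 ea 20 bc]
D5: mem[0x21..0x22] <- [ea 20]
query mem[0x06]=0xa3, mem[0x2b]=0x49, mem[0x24]=0x25, mem[0x2a]=0x11, mem[0x21]=0xea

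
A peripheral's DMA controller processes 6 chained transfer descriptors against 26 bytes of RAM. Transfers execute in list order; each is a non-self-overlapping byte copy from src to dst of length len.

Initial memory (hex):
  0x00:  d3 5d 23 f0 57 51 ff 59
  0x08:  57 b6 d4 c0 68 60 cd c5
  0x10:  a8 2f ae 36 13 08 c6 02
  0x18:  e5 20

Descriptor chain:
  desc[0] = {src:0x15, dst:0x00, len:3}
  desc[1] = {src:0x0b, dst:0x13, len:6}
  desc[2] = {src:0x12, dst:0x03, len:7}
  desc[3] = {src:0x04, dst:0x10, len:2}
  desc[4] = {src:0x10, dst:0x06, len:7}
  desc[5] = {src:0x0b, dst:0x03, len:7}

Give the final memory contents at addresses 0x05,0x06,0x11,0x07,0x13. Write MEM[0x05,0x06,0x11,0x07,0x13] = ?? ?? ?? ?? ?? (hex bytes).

D0: mem[0x00..0x02] <- [08 c6 02]
D1: mem[0x13..0x18] <- [c0 68 60 cd c5 a8]
D2: mem[0x03..0x09] <- [ae c0 68 60 cd c5 a8]
D3: mem[0x10..0x11] <- [c0 68]
D4: mem[0x06..0x0c] <- [c0 68 ae c0 68 60 cd]
D5: mem[0x03..0x09] <- [60 cd 60 cd c5 c0 68]
query mem[0x05]=0x60, mem[0x06]=0xcd, mem[0x11]=0x68, mem[0x07]=0xc5, mem[0x13]=0xc0

MEM[0x05,0x06,0x11,0x07,0x13] = 60 cd 68 c5 c0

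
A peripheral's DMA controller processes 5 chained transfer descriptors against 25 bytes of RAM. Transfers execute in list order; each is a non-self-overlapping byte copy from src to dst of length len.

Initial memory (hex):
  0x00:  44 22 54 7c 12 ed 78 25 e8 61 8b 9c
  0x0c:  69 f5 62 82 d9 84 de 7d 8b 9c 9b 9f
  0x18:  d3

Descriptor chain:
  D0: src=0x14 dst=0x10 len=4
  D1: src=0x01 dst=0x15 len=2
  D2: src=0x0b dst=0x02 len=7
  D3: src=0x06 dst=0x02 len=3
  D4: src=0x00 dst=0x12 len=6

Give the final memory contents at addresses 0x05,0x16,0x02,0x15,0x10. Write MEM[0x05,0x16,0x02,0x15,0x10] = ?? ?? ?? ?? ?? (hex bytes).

MEM[0x05,0x16,0x02,0x15,0x10] = 62 9c 82 8b 8b

D0: mem[0x10..0x13] <- [8b 9c 9b 9f]
D1: mem[0x15..0x16] <- [22 54]
D2: mem[0x02..0x08] <- [9c 69 f5 62 82 8b 9c]
D3: mem[0x02..0x04] <- [82 8b 9c]
D4: mem[0x12..0x17] <- [44 22 82 8b 9c 62]
query mem[0x05]=0x62, mem[0x16]=0x9c, mem[0x02]=0x82, mem[0x15]=0x8b, mem[0x10]=0x8b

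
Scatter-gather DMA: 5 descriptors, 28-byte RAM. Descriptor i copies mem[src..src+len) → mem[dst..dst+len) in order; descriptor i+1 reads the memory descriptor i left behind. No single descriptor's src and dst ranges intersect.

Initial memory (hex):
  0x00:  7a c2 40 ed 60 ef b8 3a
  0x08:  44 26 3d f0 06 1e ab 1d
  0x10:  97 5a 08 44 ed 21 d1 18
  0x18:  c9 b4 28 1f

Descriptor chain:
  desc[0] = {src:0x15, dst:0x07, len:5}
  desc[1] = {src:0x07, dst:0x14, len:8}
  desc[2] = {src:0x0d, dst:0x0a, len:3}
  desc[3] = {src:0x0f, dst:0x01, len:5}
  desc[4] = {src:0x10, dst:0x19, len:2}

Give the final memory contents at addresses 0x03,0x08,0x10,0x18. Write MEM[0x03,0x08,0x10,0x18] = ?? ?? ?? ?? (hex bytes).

  after D0: wrote 5B at 0x07 = 21d118c9b4
  after D1: wrote 8B at 0x14 = 21d118c9b4061eab
  after D2: wrote 3B at 0x0a = 1eab1d
  after D3: wrote 5B at 0x01 = 1d975a0844
  after D4: wrote 2B at 0x19 = 975a
query mem[0x03]=0x5a, mem[0x08]=0xd1, mem[0x10]=0x97, mem[0x18]=0xb4

MEM[0x03,0x08,0x10,0x18] = 5a d1 97 b4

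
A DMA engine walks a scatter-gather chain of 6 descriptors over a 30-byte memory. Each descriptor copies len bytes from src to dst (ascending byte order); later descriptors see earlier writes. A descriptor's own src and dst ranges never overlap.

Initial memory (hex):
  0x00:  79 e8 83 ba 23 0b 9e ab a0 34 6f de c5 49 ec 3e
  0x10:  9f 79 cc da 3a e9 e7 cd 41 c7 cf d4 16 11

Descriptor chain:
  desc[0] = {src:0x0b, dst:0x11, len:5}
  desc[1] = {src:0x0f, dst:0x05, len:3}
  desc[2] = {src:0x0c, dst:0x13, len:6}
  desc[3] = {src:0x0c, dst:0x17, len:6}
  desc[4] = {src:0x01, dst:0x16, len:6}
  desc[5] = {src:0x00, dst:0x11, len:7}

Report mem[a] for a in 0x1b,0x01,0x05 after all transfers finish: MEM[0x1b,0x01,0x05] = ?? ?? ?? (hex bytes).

MEM[0x1b,0x01,0x05] = 9f e8 3e

  after D0: wrote 5B at 0x11 = dec549ec3e
  after D1: wrote 3B at 0x05 = 3e9fde
  after D2: wrote 6B at 0x13 = c549ec3e9fde
  after D3: wrote 6B at 0x17 = c549ec3e9fde
  after D4: wrote 6B at 0x16 = e883ba233e9f
  after D5: wrote 7B at 0x11 = 79e883ba233e9f
query mem[0x1b]=0x9f, mem[0x01]=0xe8, mem[0x05]=0x3e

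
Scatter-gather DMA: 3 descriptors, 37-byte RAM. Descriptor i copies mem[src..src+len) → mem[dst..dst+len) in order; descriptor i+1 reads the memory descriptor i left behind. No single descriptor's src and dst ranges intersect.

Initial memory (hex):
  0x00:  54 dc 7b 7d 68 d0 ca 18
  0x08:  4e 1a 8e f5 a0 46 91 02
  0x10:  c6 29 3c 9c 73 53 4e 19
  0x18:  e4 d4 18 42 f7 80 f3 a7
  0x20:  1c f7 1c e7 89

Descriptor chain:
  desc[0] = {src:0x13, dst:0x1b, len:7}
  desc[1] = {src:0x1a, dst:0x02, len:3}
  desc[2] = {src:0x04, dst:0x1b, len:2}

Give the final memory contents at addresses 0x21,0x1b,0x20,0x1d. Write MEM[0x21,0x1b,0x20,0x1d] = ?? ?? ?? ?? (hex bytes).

MEM[0x21,0x1b,0x20,0x1d] = d4 73 e4 53

#0 dst[0x1b+7] := {0x9c,0x73,0x53,0x4e,0x19,0xe4,0xd4}
#1 dst[0x02+3] := {0x18,0x9c,0x73}
#2 dst[0x1b+2] := {0x73,0xd0}
query mem[0x21]=0xd4, mem[0x1b]=0x73, mem[0x20]=0xe4, mem[0x1d]=0x53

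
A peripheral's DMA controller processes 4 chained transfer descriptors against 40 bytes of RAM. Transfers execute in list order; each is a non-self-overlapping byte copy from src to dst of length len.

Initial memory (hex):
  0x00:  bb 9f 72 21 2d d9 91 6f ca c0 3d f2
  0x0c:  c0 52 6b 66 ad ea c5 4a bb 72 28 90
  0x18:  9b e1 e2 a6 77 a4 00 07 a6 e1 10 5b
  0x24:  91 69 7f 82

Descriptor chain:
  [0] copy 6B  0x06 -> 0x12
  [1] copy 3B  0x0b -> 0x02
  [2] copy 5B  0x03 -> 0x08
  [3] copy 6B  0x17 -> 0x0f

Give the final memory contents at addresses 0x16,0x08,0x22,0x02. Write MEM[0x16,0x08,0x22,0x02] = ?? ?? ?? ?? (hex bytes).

D0: mem[0x12..0x17] <- [91 6f ca c0 3d f2]
D1: mem[0x02..0x04] <- [f2 c0 52]
D2: mem[0x08..0x0c] <- [c0 52 d9 91 6f]
D3: mem[0x0f..0x14] <- [f2 9b e1 e2 a6 77]
query mem[0x16]=0x3d, mem[0x08]=0xc0, mem[0x22]=0x10, mem[0x02]=0xf2

MEM[0x16,0x08,0x22,0x02] = 3d c0 10 f2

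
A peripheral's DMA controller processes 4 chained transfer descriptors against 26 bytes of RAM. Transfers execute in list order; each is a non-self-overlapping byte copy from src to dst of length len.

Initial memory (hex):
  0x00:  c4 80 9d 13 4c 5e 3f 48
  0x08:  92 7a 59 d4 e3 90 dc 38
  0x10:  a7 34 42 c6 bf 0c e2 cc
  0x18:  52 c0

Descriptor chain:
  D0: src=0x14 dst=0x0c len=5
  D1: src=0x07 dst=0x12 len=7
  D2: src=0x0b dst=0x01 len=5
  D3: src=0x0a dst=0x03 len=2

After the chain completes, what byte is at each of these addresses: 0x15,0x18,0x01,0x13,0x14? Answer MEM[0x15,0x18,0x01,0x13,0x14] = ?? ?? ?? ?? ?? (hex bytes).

MEM[0x15,0x18,0x01,0x13,0x14] = 59 0c d4 92 7a

#0 dst[0x0c+5] := {0xbf,0x0c,0xe2,0xcc,0x52}
#1 dst[0x12+7] := {0x48,0x92,0x7a,0x59,0xd4,0xbf,0x0c}
#2 dst[0x01+5] := {0xd4,0xbf,0x0c,0xe2,0xcc}
#3 dst[0x03+2] := {0x59,0xd4}
query mem[0x15]=0x59, mem[0x18]=0x0c, mem[0x01]=0xd4, mem[0x13]=0x92, mem[0x14]=0x7a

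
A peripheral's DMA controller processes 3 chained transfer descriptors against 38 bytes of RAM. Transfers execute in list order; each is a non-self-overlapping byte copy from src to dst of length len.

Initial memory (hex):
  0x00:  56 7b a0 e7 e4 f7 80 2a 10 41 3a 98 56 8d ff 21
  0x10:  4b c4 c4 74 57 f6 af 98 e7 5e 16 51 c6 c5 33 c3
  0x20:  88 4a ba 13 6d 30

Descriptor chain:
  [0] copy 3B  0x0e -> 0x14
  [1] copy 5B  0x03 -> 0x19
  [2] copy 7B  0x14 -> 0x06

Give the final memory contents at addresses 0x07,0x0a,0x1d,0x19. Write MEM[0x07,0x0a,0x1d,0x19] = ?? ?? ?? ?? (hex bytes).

  after D0: wrote 3B at 0x14 = ff214b
  after D1: wrote 5B at 0x19 = e7e4f7802a
  after D2: wrote 7B at 0x06 = ff214b98e7e7e4
query mem[0x07]=0x21, mem[0x0a]=0xe7, mem[0x1d]=0x2a, mem[0x19]=0xe7

MEM[0x07,0x0a,0x1d,0x19] = 21 e7 2a e7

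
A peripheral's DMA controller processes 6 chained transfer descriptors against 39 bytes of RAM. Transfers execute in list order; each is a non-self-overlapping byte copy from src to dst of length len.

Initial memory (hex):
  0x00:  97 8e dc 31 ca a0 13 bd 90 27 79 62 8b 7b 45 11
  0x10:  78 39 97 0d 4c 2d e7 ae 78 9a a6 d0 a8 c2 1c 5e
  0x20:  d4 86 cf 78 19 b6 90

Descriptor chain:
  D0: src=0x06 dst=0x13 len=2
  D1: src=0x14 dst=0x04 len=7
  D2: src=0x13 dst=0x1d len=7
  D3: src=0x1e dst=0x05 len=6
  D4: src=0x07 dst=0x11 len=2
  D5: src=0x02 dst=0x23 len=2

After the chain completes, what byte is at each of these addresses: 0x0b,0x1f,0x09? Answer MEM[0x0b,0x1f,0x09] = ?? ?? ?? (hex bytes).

MEM[0x0b,0x1f,0x09] = 62 2d 78

#0 dst[0x13+2] := {0x13,0xbd}
#1 dst[0x04+7] := {0xbd,0x2d,0xe7,0xae,0x78,0x9a,0xa6}
#2 dst[0x1d+7] := {0x13,0xbd,0x2d,0xe7,0xae,0x78,0x9a}
#3 dst[0x05+6] := {0xbd,0x2d,0xe7,0xae,0x78,0x9a}
#4 dst[0x11+2] := {0xe7,0xae}
#5 dst[0x23+2] := {0xdc,0x31}
query mem[0x0b]=0x62, mem[0x1f]=0x2d, mem[0x09]=0x78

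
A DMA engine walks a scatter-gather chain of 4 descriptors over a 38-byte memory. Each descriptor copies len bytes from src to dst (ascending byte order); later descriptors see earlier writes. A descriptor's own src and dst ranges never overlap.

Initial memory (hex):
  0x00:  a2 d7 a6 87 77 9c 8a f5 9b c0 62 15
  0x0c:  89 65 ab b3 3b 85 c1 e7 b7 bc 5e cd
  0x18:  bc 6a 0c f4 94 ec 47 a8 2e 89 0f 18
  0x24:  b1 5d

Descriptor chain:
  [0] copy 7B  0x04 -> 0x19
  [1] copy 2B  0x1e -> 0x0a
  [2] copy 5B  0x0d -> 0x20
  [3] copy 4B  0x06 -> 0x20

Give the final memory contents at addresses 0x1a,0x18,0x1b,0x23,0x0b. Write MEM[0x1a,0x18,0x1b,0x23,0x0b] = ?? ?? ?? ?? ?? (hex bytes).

MEM[0x1a,0x18,0x1b,0x23,0x0b] = 9c bc 8a c0 62

  after D0: wrote 7B at 0x19 = 779c8af59bc062
  after D1: wrote 2B at 0x0a = c062
  after D2: wrote 5B at 0x20 = 65abb33b85
  after D3: wrote 4B at 0x20 = 8af59bc0
query mem[0x1a]=0x9c, mem[0x18]=0xbc, mem[0x1b]=0x8a, mem[0x23]=0xc0, mem[0x0b]=0x62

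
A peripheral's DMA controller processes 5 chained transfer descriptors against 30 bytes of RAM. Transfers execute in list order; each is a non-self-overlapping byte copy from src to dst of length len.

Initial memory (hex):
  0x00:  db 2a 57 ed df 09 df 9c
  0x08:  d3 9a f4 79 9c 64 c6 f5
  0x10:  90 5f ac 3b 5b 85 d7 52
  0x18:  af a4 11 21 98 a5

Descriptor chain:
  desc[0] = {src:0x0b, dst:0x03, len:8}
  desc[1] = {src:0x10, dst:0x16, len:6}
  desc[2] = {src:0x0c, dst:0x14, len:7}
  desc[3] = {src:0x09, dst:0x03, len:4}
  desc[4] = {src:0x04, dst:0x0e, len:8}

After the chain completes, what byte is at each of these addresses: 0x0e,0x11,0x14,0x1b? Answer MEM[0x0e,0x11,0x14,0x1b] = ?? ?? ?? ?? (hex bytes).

D0: mem[0x03..0x0a] <- [79 9c 64 c6 f5 90 5f ac]
D1: mem[0x16..0x1b] <- [90 5f ac 3b 5b 85]
D2: mem[0x14..0x1a] <- [9c 64 c6 f5 90 5f ac]
D3: mem[0x03..0x06] <- [5f ac 79 9c]
D4: mem[0x0e..0x15] <- [ac 79 9c f5 90 5f ac 79]
query mem[0x0e]=0xac, mem[0x11]=0xf5, mem[0x14]=0xac, mem[0x1b]=0x85

MEM[0x0e,0x11,0x14,0x1b] = ac f5 ac 85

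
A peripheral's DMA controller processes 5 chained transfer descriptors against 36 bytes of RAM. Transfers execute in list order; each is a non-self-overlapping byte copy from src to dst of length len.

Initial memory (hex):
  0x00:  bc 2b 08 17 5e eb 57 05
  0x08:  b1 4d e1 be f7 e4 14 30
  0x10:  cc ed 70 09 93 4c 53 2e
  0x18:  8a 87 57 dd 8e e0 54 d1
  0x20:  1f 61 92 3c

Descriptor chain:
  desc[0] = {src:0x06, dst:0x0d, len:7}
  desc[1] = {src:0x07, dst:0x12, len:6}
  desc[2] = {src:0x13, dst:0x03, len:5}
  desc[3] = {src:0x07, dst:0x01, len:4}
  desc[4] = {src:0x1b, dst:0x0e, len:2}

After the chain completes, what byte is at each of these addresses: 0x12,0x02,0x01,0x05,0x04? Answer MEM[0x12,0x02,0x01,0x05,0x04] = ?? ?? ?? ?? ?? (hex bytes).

  after D0: wrote 7B at 0x0d = 5705b14de1bef7
  after D1: wrote 6B at 0x12 = 05b14de1bef7
  after D2: wrote 5B at 0x03 = b14de1bef7
  after D3: wrote 4B at 0x01 = f7b14de1
  after D4: wrote 2B at 0x0e = dd8e
query mem[0x12]=0x05, mem[0x02]=0xb1, mem[0x01]=0xf7, mem[0x05]=0xe1, mem[0x04]=0xe1

MEM[0x12,0x02,0x01,0x05,0x04] = 05 b1 f7 e1 e1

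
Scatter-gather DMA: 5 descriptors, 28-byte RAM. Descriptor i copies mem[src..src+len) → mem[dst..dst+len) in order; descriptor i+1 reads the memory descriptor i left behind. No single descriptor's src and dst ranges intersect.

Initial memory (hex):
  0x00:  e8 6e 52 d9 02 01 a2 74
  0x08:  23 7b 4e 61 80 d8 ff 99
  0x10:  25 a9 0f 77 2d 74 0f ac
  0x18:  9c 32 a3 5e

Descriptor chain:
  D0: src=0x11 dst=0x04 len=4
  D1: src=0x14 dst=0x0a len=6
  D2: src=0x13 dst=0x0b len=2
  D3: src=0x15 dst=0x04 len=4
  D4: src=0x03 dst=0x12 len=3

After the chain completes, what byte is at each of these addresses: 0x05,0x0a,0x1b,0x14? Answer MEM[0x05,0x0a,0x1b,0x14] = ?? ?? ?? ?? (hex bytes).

MEM[0x05,0x0a,0x1b,0x14] = 0f 2d 5e 0f

D0: mem[0x04..0x07] <- [a9 0f 77 2d]
D1: mem[0x0a..0x0f] <- [2d 74 0f ac 9c 32]
D2: mem[0x0b..0x0c] <- [77 2d]
D3: mem[0x04..0x07] <- [74 0f ac 9c]
D4: mem[0x12..0x14] <- [d9 74 0f]
query mem[0x05]=0x0f, mem[0x0a]=0x2d, mem[0x1b]=0x5e, mem[0x14]=0x0f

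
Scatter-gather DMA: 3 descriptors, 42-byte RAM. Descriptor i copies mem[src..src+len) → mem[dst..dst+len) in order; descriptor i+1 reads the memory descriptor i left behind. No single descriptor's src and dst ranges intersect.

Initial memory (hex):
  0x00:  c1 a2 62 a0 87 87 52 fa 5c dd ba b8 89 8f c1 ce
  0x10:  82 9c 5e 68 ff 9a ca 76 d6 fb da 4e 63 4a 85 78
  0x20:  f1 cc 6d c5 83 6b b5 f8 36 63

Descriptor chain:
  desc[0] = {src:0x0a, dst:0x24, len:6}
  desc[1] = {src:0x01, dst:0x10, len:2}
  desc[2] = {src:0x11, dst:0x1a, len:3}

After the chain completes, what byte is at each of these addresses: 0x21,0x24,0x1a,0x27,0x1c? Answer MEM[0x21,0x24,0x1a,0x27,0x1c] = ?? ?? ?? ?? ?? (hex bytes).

MEM[0x21,0x24,0x1a,0x27,0x1c] = cc ba 62 8f 68

#0 dst[0x24+6] := {0xba,0xb8,0x89,0x8f,0xc1,0xce}
#1 dst[0x10+2] := {0xa2,0x62}
#2 dst[0x1a+3] := {0x62,0x5e,0x68}
query mem[0x21]=0xcc, mem[0x24]=0xba, mem[0x1a]=0x62, mem[0x27]=0x8f, mem[0x1c]=0x68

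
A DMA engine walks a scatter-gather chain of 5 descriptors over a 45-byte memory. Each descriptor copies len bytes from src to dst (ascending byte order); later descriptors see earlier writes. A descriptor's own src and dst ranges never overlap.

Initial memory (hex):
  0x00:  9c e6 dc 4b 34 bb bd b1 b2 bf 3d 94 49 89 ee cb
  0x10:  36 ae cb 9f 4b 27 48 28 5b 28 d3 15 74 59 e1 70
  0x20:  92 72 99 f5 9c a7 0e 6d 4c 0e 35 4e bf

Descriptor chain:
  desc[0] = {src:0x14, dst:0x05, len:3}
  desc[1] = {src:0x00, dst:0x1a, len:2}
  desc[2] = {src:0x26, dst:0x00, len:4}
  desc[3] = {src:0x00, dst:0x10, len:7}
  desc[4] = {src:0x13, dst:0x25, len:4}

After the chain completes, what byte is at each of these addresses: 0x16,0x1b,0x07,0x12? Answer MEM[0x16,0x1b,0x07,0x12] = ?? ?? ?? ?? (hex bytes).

MEM[0x16,0x1b,0x07,0x12] = 27 e6 48 4c

[0] 0x14->0x05 len=3 : 4b 27 48
[1] 0x00->0x1a len=2 : 9c e6
[2] 0x26->0x00 len=4 : 0e 6d 4c 0e
[3] 0x00->0x10 len=7 : 0e 6d 4c 0e 34 4b 27
[4] 0x13->0x25 len=4 : 0e 34 4b 27
query mem[0x16]=0x27, mem[0x1b]=0xe6, mem[0x07]=0x48, mem[0x12]=0x4c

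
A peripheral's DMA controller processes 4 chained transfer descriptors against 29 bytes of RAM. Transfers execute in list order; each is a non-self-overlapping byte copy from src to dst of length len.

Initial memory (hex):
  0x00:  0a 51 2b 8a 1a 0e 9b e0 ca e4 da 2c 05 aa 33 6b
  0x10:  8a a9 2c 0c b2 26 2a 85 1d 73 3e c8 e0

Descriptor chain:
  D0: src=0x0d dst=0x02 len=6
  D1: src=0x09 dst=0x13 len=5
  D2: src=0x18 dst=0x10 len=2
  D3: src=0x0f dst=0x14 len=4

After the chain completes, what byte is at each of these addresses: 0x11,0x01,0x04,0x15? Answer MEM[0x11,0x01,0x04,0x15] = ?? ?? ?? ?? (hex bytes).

MEM[0x11,0x01,0x04,0x15] = 73 51 6b 1d

[0] 0x0d->0x02 len=6 : aa 33 6b 8a a9 2c
[1] 0x09->0x13 len=5 : e4 da 2c 05 aa
[2] 0x18->0x10 len=2 : 1d 73
[3] 0x0f->0x14 len=4 : 6b 1d 73 2c
query mem[0x11]=0x73, mem[0x01]=0x51, mem[0x04]=0x6b, mem[0x15]=0x1d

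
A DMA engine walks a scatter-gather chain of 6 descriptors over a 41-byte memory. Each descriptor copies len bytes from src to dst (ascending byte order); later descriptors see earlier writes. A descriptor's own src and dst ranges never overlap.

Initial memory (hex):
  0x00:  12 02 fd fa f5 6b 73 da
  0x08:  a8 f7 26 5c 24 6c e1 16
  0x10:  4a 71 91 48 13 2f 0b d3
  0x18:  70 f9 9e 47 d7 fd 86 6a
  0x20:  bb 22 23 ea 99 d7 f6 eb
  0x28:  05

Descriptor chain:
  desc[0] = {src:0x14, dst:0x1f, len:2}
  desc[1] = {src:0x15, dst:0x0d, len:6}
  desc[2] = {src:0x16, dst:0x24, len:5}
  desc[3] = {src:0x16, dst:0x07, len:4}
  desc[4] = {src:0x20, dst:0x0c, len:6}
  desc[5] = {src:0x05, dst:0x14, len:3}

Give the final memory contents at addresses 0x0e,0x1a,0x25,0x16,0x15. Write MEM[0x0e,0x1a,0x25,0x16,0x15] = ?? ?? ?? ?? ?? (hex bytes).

MEM[0x0e,0x1a,0x25,0x16,0x15] = 23 9e d3 0b 73

#0 dst[0x1f+2] := {0x13,0x2f}
#1 dst[0x0d+6] := {0x2f,0x0b,0xd3,0x70,0xf9,0x9e}
#2 dst[0x24+5] := {0x0b,0xd3,0x70,0xf9,0x9e}
#3 dst[0x07+4] := {0x0b,0xd3,0x70,0xf9}
#4 dst[0x0c+6] := {0x2f,0x22,0x23,0xea,0x0b,0xd3}
#5 dst[0x14+3] := {0x6b,0x73,0x0b}
query mem[0x0e]=0x23, mem[0x1a]=0x9e, mem[0x25]=0xd3, mem[0x16]=0x0b, mem[0x15]=0x73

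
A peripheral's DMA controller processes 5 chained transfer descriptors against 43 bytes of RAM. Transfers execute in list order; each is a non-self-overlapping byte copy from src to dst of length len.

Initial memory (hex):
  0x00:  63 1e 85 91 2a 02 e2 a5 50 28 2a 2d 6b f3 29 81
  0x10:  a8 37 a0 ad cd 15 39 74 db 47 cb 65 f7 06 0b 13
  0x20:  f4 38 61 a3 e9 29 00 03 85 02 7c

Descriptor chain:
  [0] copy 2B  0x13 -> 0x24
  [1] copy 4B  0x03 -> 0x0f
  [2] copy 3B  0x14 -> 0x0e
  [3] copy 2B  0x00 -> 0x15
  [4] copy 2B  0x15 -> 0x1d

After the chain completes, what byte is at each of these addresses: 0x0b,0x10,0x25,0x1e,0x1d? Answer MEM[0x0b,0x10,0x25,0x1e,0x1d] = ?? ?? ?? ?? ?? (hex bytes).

#0 dst[0x24+2] := {0xad,0xcd}
#1 dst[0x0f+4] := {0x91,0x2a,0x02,0xe2}
#2 dst[0x0e+3] := {0xcd,0x15,0x39}
#3 dst[0x15+2] := {0x63,0x1e}
#4 dst[0x1d+2] := {0x63,0x1e}
query mem[0x0b]=0x2d, mem[0x10]=0x39, mem[0x25]=0xcd, mem[0x1e]=0x1e, mem[0x1d]=0x63

MEM[0x0b,0x10,0x25,0x1e,0x1d] = 2d 39 cd 1e 63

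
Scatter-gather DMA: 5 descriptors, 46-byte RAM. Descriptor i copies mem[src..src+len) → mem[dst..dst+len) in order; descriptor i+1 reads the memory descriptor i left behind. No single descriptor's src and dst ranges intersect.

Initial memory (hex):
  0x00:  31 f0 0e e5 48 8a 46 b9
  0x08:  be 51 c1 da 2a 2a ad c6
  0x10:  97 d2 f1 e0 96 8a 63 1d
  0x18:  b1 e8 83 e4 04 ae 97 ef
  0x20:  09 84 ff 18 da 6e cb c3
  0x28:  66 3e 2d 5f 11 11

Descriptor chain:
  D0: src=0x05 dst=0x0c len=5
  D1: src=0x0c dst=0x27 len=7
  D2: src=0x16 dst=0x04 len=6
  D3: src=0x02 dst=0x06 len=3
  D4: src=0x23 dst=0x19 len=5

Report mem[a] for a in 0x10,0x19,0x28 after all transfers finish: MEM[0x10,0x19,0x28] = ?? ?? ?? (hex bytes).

[0] 0x05->0x0c len=5 : 8a 46 b9 be 51
[1] 0x0c->0x27 len=7 : 8a 46 b9 be 51 d2 f1
[2] 0x16->0x04 len=6 : 63 1d b1 e8 83 e4
[3] 0x02->0x06 len=3 : 0e e5 63
[4] 0x23->0x19 len=5 : 18 da 6e cb 8a
query mem[0x10]=0x51, mem[0x19]=0x18, mem[0x28]=0x46

MEM[0x10,0x19,0x28] = 51 18 46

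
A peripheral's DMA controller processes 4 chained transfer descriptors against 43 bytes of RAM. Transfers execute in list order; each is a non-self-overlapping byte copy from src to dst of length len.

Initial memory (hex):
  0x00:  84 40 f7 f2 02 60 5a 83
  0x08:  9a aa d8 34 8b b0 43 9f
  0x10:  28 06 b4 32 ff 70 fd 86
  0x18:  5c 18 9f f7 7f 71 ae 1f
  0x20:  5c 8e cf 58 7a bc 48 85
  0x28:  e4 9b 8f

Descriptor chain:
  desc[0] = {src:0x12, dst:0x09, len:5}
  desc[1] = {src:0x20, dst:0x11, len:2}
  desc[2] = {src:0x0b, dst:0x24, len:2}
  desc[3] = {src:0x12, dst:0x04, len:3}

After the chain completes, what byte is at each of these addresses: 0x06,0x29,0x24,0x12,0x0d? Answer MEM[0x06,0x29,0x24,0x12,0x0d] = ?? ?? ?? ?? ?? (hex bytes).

MEM[0x06,0x29,0x24,0x12,0x0d] = ff 9b ff 8e fd

#0 dst[0x09+5] := {0xb4,0x32,0xff,0x70,0xfd}
#1 dst[0x11+2] := {0x5c,0x8e}
#2 dst[0x24+2] := {0xff,0x70}
#3 dst[0x04+3] := {0x8e,0x32,0xff}
query mem[0x06]=0xff, mem[0x29]=0x9b, mem[0x24]=0xff, mem[0x12]=0x8e, mem[0x0d]=0xfd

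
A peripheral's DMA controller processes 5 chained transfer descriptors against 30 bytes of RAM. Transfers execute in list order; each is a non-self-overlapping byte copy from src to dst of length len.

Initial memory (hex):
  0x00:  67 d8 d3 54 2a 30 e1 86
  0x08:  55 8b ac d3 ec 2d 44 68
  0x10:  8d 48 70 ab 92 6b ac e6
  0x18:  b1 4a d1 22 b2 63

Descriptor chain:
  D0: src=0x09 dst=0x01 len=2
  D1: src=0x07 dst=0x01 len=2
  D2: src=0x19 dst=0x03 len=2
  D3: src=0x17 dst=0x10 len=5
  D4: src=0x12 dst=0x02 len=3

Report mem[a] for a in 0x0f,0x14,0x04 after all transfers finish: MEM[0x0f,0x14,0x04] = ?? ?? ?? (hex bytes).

MEM[0x0f,0x14,0x04] = 68 22 22

D0: mem[0x01..0x02] <- [8b ac]
D1: mem[0x01..0x02] <- [86 55]
D2: mem[0x03..0x04] <- [4a d1]
D3: mem[0x10..0x14] <- [e6 b1 4a d1 22]
D4: mem[0x02..0x04] <- [4a d1 22]
query mem[0x0f]=0x68, mem[0x14]=0x22, mem[0x04]=0x22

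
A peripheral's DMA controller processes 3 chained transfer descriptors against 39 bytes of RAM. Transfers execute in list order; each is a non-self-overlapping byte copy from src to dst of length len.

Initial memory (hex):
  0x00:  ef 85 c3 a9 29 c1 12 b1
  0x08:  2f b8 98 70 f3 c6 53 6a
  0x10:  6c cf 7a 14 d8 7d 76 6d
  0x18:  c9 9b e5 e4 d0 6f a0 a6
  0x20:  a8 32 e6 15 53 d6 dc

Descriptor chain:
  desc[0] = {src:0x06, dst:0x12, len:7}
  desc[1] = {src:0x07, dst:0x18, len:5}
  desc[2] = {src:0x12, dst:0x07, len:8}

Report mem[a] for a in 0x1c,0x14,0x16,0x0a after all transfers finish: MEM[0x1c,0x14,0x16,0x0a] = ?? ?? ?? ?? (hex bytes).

MEM[0x1c,0x14,0x16,0x0a] = 70 2f 98 b8

  after D0: wrote 7B at 0x12 = 12b12fb89870f3
  after D1: wrote 5B at 0x18 = b12fb89870
  after D2: wrote 8B at 0x07 = 12b12fb89870b12f
query mem[0x1c]=0x70, mem[0x14]=0x2f, mem[0x16]=0x98, mem[0x0a]=0xb8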